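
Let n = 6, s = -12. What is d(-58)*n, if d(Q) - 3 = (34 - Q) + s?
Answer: 498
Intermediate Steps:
d(Q) = 25 - Q (d(Q) = 3 + ((34 - Q) - 12) = 3 + (22 - Q) = 25 - Q)
d(-58)*n = (25 - 1*(-58))*6 = (25 + 58)*6 = 83*6 = 498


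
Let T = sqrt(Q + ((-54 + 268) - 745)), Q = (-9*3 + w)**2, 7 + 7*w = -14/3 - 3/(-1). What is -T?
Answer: -sqrt(117478)/21 ≈ -16.321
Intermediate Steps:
w = -26/21 (w = -1 + (-14/3 - 3/(-1))/7 = -1 + (-14*1/3 - 3*(-1))/7 = -1 + (-14/3 + 3)/7 = -1 + (1/7)*(-5/3) = -1 - 5/21 = -26/21 ≈ -1.2381)
Q = 351649/441 (Q = (-9*3 - 26/21)**2 = (-27 - 26/21)**2 = (-593/21)**2 = 351649/441 ≈ 797.39)
T = sqrt(117478)/21 (T = sqrt(351649/441 + ((-54 + 268) - 745)) = sqrt(351649/441 + (214 - 745)) = sqrt(351649/441 - 531) = sqrt(117478/441) = sqrt(117478)/21 ≈ 16.321)
-T = -sqrt(117478)/21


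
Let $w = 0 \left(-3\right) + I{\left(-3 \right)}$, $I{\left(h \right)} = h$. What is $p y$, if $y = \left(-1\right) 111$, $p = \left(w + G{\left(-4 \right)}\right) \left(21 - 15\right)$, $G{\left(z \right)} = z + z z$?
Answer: $-5994$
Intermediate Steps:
$w = -3$ ($w = 0 \left(-3\right) - 3 = 0 - 3 = -3$)
$G{\left(z \right)} = z + z^{2}$
$p = 54$ ($p = \left(-3 - 4 \left(1 - 4\right)\right) \left(21 - 15\right) = \left(-3 - -12\right) 6 = \left(-3 + 12\right) 6 = 9 \cdot 6 = 54$)
$y = -111$
$p y = 54 \left(-111\right) = -5994$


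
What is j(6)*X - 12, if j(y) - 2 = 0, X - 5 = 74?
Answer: 146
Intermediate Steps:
X = 79 (X = 5 + 74 = 79)
j(y) = 2 (j(y) = 2 + 0 = 2)
j(6)*X - 12 = 2*79 - 12 = 158 - 12 = 146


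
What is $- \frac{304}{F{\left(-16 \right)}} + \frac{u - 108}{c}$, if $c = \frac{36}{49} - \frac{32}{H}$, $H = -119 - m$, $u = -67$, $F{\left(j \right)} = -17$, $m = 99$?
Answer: $- \frac{14458243}{80036} \approx -180.65$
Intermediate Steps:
$H = -218$ ($H = -119 - 99 = -218$)
$c = \frac{4708}{5341}$ ($c = \frac{36}{49} - \frac{32}{-218} = 36 \cdot \frac{1}{49} - - \frac{16}{109} = \frac{36}{49} + \frac{16}{109} = \frac{4708}{5341} \approx 0.88148$)
$- \frac{304}{F{\left(-16 \right)}} + \frac{u - 108}{c} = - \frac{304}{-17} + \frac{-67 - 108}{\frac{4708}{5341}} = \left(-304\right) \left(- \frac{1}{17}\right) - \frac{934675}{4708} = \frac{304}{17} - \frac{934675}{4708} = - \frac{14458243}{80036}$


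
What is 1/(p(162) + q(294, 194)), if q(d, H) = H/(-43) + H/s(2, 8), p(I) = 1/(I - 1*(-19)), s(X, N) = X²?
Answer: 15566/684809 ≈ 0.022730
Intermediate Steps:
p(I) = 1/(19 + I) (p(I) = 1/(I + 19) = 1/(19 + I))
q(d, H) = 39*H/172 (q(d, H) = H/(-43) + H/(2²) = H*(-1/43) + H/4 = -H/43 + H*(¼) = -H/43 + H/4 = 39*H/172)
1/(p(162) + q(294, 194)) = 1/(1/(19 + 162) + (39/172)*194) = 1/(1/181 + 3783/86) = 1/(684809/15566) = 15566/684809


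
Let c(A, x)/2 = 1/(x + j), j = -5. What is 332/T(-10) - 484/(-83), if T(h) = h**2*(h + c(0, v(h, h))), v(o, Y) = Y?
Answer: 347173/63080 ≈ 5.5037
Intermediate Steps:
c(A, x) = 2/(-5 + x) (c(A, x) = 2/(x - 5) = 2/(-5 + x))
T(h) = h**2*(h + 2/(-5 + h))
332/T(-10) - 484/(-83) = 332/(((-10)**2*(2 - 10*(-5 - 10))/(-5 - 10))) - 484/(-83) = 332/((100*(2 - 10*(-15))/(-15))) - 484*(-1/83) = 332/((100*(-1/15)*(2 + 150))) + 484/83 = 332/((100*(-1/15)*152)) + 484/83 = 332/(-3040/3) + 484/83 = 332*(-3/3040) + 484/83 = -249/760 + 484/83 = 347173/63080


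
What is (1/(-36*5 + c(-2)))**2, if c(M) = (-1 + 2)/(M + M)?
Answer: 16/519841 ≈ 3.0779e-5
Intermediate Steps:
c(M) = 1/(2*M)
(1/(-36*5 + c(-2)))**2 = (1/(-36*5 + (1/2)/(-2)))**2 = (1/(-180 + (1/2)*(-1/2)))**2 = (1/(-180 - 1/4))**2 = (1/(-721/4))**2 = (-4/721)**2 = 16/519841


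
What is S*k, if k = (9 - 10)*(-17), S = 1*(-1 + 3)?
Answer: 34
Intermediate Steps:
S = 2 (S = 1*2 = 2)
k = 17 (k = -1*(-17) = 17)
S*k = 2*17 = 34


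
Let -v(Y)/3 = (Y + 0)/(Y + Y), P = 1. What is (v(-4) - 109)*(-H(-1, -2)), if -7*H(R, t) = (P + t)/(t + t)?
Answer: -221/56 ≈ -3.9464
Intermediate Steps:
H(R, t) = -(1 + t)/(14*t) (H(R, t) = -(1 + t)/(7*(t + t)) = -(1 + t)/(7*(2*t)) = -(1 + t)*1/(2*t)/7 = -(1 + t)/(14*t))
v(Y) = -3/2 (v(Y) = -3*(Y + 0)/(Y + Y) = -3*Y/(2*Y) = -3*Y*1/(2*Y) = -3*½ = -3/2)
(v(-4) - 109)*(-H(-1, -2)) = (-3/2 - 109)*(-(-1 - 1*(-2))/(14*(-2))) = -(-221)*(1/14)*(-½)*(-1 + 2)/2 = -(-221)*(1/14)*(-½)*1/2 = -(-221)*(-1)/(2*28) = -221/2*1/28 = -221/56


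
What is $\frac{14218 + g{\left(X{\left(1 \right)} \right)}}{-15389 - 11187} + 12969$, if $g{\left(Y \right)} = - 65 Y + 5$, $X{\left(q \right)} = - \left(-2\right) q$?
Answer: $\frac{344650051}{26576} \approx 12968.0$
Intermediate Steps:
$X{\left(q \right)} = 2 q$
$g{\left(Y \right)} = 5 - 65 Y$
$\frac{14218 + g{\left(X{\left(1 \right)} \right)}}{-15389 - 11187} + 12969 = \frac{14218 + \left(5 - 65 \cdot 2 \cdot 1\right)}{-15389 - 11187} + 12969 = \frac{14218 + \left(5 - 130\right)}{-26576} + 12969 = \left(14218 + \left(5 - 130\right)\right) \left(- \frac{1}{26576}\right) + 12969 = \left(14218 - 125\right) \left(- \frac{1}{26576}\right) + 12969 = 14093 \left(- \frac{1}{26576}\right) + 12969 = - \frac{14093}{26576} + 12969 = \frac{344650051}{26576}$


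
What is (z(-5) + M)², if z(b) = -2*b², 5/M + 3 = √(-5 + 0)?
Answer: 127775/49 + 3575*I*√5/98 ≈ 2607.7 + 81.571*I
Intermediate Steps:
M = 5/(-3 + I*√5) (M = 5/(-3 + √(-5 + 0)) = 5/(-3 + √(-5)) = 5/(-3 + I*√5) ≈ -1.0714 - 0.7986*I)
(z(-5) + M)² = (-2*(-5)² + (-15/14 - 5*I*√5/14))² = (-2*25 + (-15/14 - 5*I*√5/14))² = (-50 + (-15/14 - 5*I*√5/14))² = (-715/14 - 5*I*√5/14)²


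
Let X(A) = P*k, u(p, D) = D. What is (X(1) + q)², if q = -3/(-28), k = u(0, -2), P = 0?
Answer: 9/784 ≈ 0.011480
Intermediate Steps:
k = -2
q = 3/28 (q = -3*(-1/28) = 3/28 ≈ 0.10714)
X(A) = 0 (X(A) = 0*(-2) = 0)
(X(1) + q)² = (0 + 3/28)² = (3/28)² = 9/784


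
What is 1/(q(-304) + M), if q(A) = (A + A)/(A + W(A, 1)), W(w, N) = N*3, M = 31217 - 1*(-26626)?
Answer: 301/17411351 ≈ 1.7288e-5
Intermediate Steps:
M = 57843 (M = 31217 + 26626 = 57843)
W(w, N) = 3*N
q(A) = 2*A/(3 + A) (q(A) = (A + A)/(A + 3*1) = (2*A)/(A + 3) = (2*A)/(3 + A) = 2*A/(3 + A))
1/(q(-304) + M) = 1/(2*(-304)/(3 - 304) + 57843) = 1/(2*(-304)/(-301) + 57843) = 1/(2*(-304)*(-1/301) + 57843) = 1/(608/301 + 57843) = 1/(17411351/301) = 301/17411351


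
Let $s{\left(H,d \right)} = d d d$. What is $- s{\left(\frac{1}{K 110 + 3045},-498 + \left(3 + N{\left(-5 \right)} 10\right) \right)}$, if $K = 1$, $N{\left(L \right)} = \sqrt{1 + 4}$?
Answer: $122029875 - 7355750 \sqrt{5} \approx 1.0558 \cdot 10^{8}$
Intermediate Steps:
$N{\left(L \right)} = \sqrt{5}$
$s{\left(H,d \right)} = d^{3}$ ($s{\left(H,d \right)} = d^{2} d = d^{3}$)
$- s{\left(\frac{1}{K 110 + 3045},-498 + \left(3 + N{\left(-5 \right)} 10\right) \right)} = - \left(-498 + \left(3 + \sqrt{5} \cdot 10\right)\right)^{3} = - \left(-498 + \left(3 + 10 \sqrt{5}\right)\right)^{3} = - \left(-495 + 10 \sqrt{5}\right)^{3}$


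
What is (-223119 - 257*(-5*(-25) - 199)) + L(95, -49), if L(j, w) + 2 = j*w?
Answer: -208758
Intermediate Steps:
L(j, w) = -2 + j*w
(-223119 - 257*(-5*(-25) - 199)) + L(95, -49) = (-223119 - 257*(-5*(-25) - 199)) + (-2 + 95*(-49)) = (-223119 - 257*(125 - 199)) + (-2 - 4655) = (-223119 - 257*(-74)) - 4657 = (-223119 + 19018) - 4657 = -204101 - 4657 = -208758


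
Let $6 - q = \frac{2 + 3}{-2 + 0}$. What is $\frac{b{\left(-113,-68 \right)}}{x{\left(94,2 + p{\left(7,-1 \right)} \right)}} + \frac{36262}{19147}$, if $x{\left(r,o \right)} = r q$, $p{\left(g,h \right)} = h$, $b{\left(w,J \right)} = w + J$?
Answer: $\frac{25507731}{15298453} \approx 1.6673$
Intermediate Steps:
$b{\left(w,J \right)} = J + w$
$q = \frac{17}{2}$ ($q = 6 - \frac{2 + 3}{-2 + 0} = 6 - \frac{5}{-2} = 6 - 5 \left(- \frac{1}{2}\right) = 6 - - \frac{5}{2} = 6 + \frac{5}{2} = \frac{17}{2} \approx 8.5$)
$x{\left(r,o \right)} = \frac{17 r}{2}$ ($x{\left(r,o \right)} = r \frac{17}{2} = \frac{17 r}{2}$)
$\frac{b{\left(-113,-68 \right)}}{x{\left(94,2 + p{\left(7,-1 \right)} \right)}} + \frac{36262}{19147} = \frac{-68 - 113}{\frac{17}{2} \cdot 94} + \frac{36262}{19147} = - \frac{181}{799} + 36262 \cdot \frac{1}{19147} = \left(-181\right) \frac{1}{799} + \frac{36262}{19147} = - \frac{181}{799} + \frac{36262}{19147} = \frac{25507731}{15298453}$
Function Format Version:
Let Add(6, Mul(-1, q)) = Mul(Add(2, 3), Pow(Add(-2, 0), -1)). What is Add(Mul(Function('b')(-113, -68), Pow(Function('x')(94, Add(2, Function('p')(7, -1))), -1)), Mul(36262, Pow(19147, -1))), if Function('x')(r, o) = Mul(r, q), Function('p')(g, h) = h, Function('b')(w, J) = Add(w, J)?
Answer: Rational(25507731, 15298453) ≈ 1.6673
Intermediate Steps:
Function('b')(w, J) = Add(J, w)
q = Rational(17, 2) (q = Add(6, Mul(-1, Mul(Add(2, 3), Pow(Add(-2, 0), -1)))) = Add(6, Mul(-1, Mul(5, Pow(-2, -1)))) = Add(6, Mul(-1, Mul(5, Rational(-1, 2)))) = Add(6, Mul(-1, Rational(-5, 2))) = Add(6, Rational(5, 2)) = Rational(17, 2) ≈ 8.5000)
Function('x')(r, o) = Mul(Rational(17, 2), r) (Function('x')(r, o) = Mul(r, Rational(17, 2)) = Mul(Rational(17, 2), r))
Add(Mul(Function('b')(-113, -68), Pow(Function('x')(94, Add(2, Function('p')(7, -1))), -1)), Mul(36262, Pow(19147, -1))) = Add(Mul(Add(-68, -113), Pow(Mul(Rational(17, 2), 94), -1)), Mul(36262, Pow(19147, -1))) = Add(Mul(-181, Pow(799, -1)), Mul(36262, Rational(1, 19147))) = Add(Mul(-181, Rational(1, 799)), Rational(36262, 19147)) = Add(Rational(-181, 799), Rational(36262, 19147)) = Rational(25507731, 15298453)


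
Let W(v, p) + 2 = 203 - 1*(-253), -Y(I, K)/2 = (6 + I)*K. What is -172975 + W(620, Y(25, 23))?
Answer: -172521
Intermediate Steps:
Y(I, K) = -2*K*(6 + I) (Y(I, K) = -2*(6 + I)*K = -2*K*(6 + I))
W(v, p) = 454 (W(v, p) = -2 + (203 - 1*(-253)) = -2 + (203 + 253) = -2 + 456 = 454)
-172975 + W(620, Y(25, 23)) = -172975 + 454 = -172521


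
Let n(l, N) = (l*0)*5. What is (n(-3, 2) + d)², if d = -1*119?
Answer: 14161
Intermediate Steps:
d = -119
n(l, N) = 0 (n(l, N) = 0*5 = 0)
(n(-3, 2) + d)² = (0 - 119)² = (-119)² = 14161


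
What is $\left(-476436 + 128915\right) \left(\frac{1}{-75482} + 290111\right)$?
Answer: $- \frac{7610069940426021}{75482} \approx -1.0082 \cdot 10^{11}$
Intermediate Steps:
$\left(-476436 + 128915\right) \left(\frac{1}{-75482} + 290111\right) = - 347521 \left(- \frac{1}{75482} + 290111\right) = \left(-347521\right) \frac{21898158501}{75482} = - \frac{7610069940426021}{75482}$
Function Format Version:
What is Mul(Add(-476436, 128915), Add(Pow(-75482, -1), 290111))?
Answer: Rational(-7610069940426021, 75482) ≈ -1.0082e+11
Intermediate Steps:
Mul(Add(-476436, 128915), Add(Pow(-75482, -1), 290111)) = Mul(-347521, Add(Rational(-1, 75482), 290111)) = Mul(-347521, Rational(21898158501, 75482)) = Rational(-7610069940426021, 75482)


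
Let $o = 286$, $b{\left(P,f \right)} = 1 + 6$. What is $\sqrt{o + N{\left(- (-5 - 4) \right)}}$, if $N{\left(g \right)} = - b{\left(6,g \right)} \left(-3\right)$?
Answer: $\sqrt{307} \approx 17.521$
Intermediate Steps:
$b{\left(P,f \right)} = 7$
$N{\left(g \right)} = 21$ ($N{\left(g \right)} = \left(-1\right) 7 \left(-3\right) = \left(-7\right) \left(-3\right) = 21$)
$\sqrt{o + N{\left(- (-5 - 4) \right)}} = \sqrt{286 + 21} = \sqrt{307}$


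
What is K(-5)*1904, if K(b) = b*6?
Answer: -57120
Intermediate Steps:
K(b) = 6*b
K(-5)*1904 = (6*(-5))*1904 = -30*1904 = -57120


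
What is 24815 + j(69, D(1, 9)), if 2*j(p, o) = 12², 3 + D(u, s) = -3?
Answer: 24887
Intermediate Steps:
D(u, s) = -6 (D(u, s) = -3 - 3 = -6)
j(p, o) = 72 (j(p, o) = (½)*12² = (½)*144 = 72)
24815 + j(69, D(1, 9)) = 24815 + 72 = 24887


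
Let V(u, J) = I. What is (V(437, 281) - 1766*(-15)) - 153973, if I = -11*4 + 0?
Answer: -127527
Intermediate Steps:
I = -44 (I = -44 + 0 = -44)
V(u, J) = -44
(V(437, 281) - 1766*(-15)) - 153973 = (-44 - 1766*(-15)) - 153973 = (-44 + 26490) - 153973 = 26446 - 153973 = -127527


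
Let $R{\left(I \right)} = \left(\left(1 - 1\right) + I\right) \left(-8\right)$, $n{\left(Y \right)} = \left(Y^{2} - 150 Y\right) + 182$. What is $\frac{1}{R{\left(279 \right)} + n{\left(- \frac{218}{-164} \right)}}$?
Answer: $- \frac{6724}{15113019} \approx -0.00044491$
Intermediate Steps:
$n{\left(Y \right)} = 182 + Y^{2} - 150 Y$
$R{\left(I \right)} = - 8 I$ ($R{\left(I \right)} = \left(0 + I\right) \left(-8\right) = I \left(-8\right) = - 8 I$)
$\frac{1}{R{\left(279 \right)} + n{\left(- \frac{218}{-164} \right)}} = \frac{1}{\left(-8\right) 279 + \left(182 + \left(- \frac{218}{-164}\right)^{2} - 150 \left(- \frac{218}{-164}\right)\right)} = \frac{1}{-2232 + \left(182 + \left(\left(-218\right) \left(- \frac{1}{164}\right)\right)^{2} - 150 \left(\left(-218\right) \left(- \frac{1}{164}\right)\right)\right)} = \frac{1}{-2232 + \left(182 + \left(\frac{109}{82}\right)^{2} - \frac{8175}{41}\right)} = \frac{1}{-2232 + \left(182 + \frac{11881}{6724} - \frac{8175}{41}\right)} = \frac{1}{-2232 - \frac{105051}{6724}} = \frac{1}{- \frac{15113019}{6724}} = - \frac{6724}{15113019}$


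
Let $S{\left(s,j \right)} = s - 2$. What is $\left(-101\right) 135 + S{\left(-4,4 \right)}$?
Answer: $-13641$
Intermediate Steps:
$S{\left(s,j \right)} = -2 + s$ ($S{\left(s,j \right)} = s - 2 = -2 + s$)
$\left(-101\right) 135 + S{\left(-4,4 \right)} = \left(-101\right) 135 - 6 = -13635 - 6 = -13641$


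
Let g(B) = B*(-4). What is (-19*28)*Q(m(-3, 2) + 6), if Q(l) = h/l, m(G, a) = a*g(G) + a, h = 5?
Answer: -665/8 ≈ -83.125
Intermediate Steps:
g(B) = -4*B
m(G, a) = a - 4*G*a (m(G, a) = a*(-4*G) + a = -4*G*a + a = a - 4*G*a)
Q(l) = 5/l
(-19*28)*Q(m(-3, 2) + 6) = (-19*28)*(5/(2*(1 - 4*(-3)) + 6)) = -2660/(2*(1 + 12) + 6) = -2660/(2*13 + 6) = -2660/(26 + 6) = -2660/32 = -532*5/32 = -665/8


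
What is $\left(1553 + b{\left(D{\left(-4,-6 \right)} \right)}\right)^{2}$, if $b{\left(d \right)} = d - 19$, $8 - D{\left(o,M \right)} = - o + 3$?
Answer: $2356225$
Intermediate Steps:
$D{\left(o,M \right)} = 5 + o$ ($D{\left(o,M \right)} = 8 - \left(- o + 3\right) = 8 - \left(3 - o\right) = 8 + \left(-3 + o\right) = 5 + o$)
$b{\left(d \right)} = -19 + d$
$\left(1553 + b{\left(D{\left(-4,-6 \right)} \right)}\right)^{2} = \left(1553 + \left(-19 + \left(5 - 4\right)\right)\right)^{2} = \left(1553 + \left(-19 + 1\right)\right)^{2} = \left(1553 - 18\right)^{2} = 1535^{2} = 2356225$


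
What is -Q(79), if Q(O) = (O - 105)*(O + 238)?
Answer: 8242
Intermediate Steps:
Q(O) = (-105 + O)*(238 + O)
-Q(79) = -(-24990 + 79² + 133*79) = -(-24990 + 6241 + 10507) = -1*(-8242) = 8242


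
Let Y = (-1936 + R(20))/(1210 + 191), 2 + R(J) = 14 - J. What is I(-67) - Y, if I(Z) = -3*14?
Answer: -18966/467 ≈ -40.612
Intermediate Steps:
R(J) = 12 - J (R(J) = -2 + (14 - J) = 12 - J)
I(Z) = -42
Y = -648/467 (Y = (-1936 + (12 - 1*20))/(1210 + 191) = (-1936 + (12 - 20))/1401 = (-1936 - 8)*(1/1401) = -1944*1/1401 = -648/467 ≈ -1.3876)
I(-67) - Y = -42 - 1*(-648/467) = -42 + 648/467 = -18966/467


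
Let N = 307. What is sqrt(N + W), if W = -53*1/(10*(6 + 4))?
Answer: sqrt(30647)/10 ≈ 17.506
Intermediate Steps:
W = -53/100 (W = -53/(10*10) = -53/100 ≈ -0.53000)
sqrt(N + W) = sqrt(307 - 53/100) = sqrt(30647/100) = sqrt(30647)/10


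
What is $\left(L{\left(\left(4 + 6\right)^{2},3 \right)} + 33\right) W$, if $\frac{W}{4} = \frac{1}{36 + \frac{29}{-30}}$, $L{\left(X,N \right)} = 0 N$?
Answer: $\frac{3960}{1051} \approx 3.7678$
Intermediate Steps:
$L{\left(X,N \right)} = 0$
$W = \frac{120}{1051}$ ($W = \frac{4}{36 + \frac{29}{-30}} = \frac{4}{36 + 29 \left(- \frac{1}{30}\right)} = \frac{4}{36 - \frac{29}{30}} = \frac{4}{\frac{1051}{30}} = 4 \cdot \frac{30}{1051} = \frac{120}{1051} \approx 0.11418$)
$\left(L{\left(\left(4 + 6\right)^{2},3 \right)} + 33\right) W = \left(0 + 33\right) \frac{120}{1051} = 33 \cdot \frac{120}{1051} = \frac{3960}{1051}$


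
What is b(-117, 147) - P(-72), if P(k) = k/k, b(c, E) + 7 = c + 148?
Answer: 23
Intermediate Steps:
b(c, E) = 141 + c (b(c, E) = -7 + (c + 148) = -7 + (148 + c) = 141 + c)
P(k) = 1
b(-117, 147) - P(-72) = (141 - 117) - 1*1 = 24 - 1 = 23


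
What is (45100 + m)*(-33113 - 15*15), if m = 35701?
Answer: -2693743738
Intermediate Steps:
(45100 + m)*(-33113 - 15*15) = (45100 + 35701)*(-33113 - 15*15) = 80801*(-33113 - 225) = 80801*(-33338) = -2693743738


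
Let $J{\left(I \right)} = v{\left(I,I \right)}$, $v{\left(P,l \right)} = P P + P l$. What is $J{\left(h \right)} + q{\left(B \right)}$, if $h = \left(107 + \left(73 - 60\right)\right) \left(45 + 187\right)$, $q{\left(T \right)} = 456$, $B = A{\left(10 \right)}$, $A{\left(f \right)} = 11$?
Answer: $1550131656$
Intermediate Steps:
$B = 11$
$h = 27840$ ($h = \left(107 + \left(73 - 60\right)\right) 232 = \left(107 + 13\right) 232 = 120 \cdot 232 = 27840$)
$v{\left(P,l \right)} = P^{2} + P l$
$J{\left(I \right)} = 2 I^{2}$ ($J{\left(I \right)} = I \left(I + I\right) = I 2 I = 2 I^{2}$)
$J{\left(h \right)} + q{\left(B \right)} = 2 \cdot 27840^{2} + 456 = 2 \cdot 775065600 + 456 = 1550131200 + 456 = 1550131656$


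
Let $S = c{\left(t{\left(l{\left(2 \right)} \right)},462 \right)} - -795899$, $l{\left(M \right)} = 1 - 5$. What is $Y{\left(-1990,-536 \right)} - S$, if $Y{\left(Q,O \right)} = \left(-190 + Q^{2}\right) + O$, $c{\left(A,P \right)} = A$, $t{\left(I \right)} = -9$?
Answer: $3163484$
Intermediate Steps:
$l{\left(M \right)} = -4$ ($l{\left(M \right)} = 1 - 5 = -4$)
$Y{\left(Q,O \right)} = -190 + O + Q^{2}$
$S = 795890$ ($S = -9 - -795899 = -9 + 795899 = 795890$)
$Y{\left(-1990,-536 \right)} - S = \left(-190 - 536 + \left(-1990\right)^{2}\right) - 795890 = \left(-190 - 536 + 3960100\right) - 795890 = 3959374 - 795890 = 3163484$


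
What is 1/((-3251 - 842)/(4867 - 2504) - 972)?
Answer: -2363/2300929 ≈ -0.0010270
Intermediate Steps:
1/((-3251 - 842)/(4867 - 2504) - 972) = 1/(-4093/2363 - 972) = 1/(-2300929/2363) = -2363/2300929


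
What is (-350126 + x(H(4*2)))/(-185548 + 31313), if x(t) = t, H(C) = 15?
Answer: 350111/154235 ≈ 2.2700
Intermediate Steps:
(-350126 + x(H(4*2)))/(-185548 + 31313) = (-350126 + 15)/(-185548 + 31313) = -350111/(-154235) = -350111*(-1/154235) = 350111/154235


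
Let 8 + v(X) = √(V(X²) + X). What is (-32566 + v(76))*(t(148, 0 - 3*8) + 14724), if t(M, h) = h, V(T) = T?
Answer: -478837800 + 29400*√1463 ≈ -4.7771e+8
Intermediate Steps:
v(X) = -8 + √(X + X²) (v(X) = -8 + √(X² + X) = -8 + √(X + X²))
(-32566 + v(76))*(t(148, 0 - 3*8) + 14724) = (-32566 + (-8 + √(76*(1 + 76))))*((0 - 3*8) + 14724) = (-32566 + (-8 + √(76*77)))*((0 - 24) + 14724) = (-32566 + (-8 + √5852))*(-24 + 14724) = (-32566 + (-8 + 2*√1463))*14700 = (-32574 + 2*√1463)*14700 = -478837800 + 29400*√1463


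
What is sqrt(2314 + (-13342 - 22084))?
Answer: 2*I*sqrt(8278) ≈ 181.97*I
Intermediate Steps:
sqrt(2314 + (-13342 - 22084)) = sqrt(2314 - 35426) = sqrt(-33112) = 2*I*sqrt(8278)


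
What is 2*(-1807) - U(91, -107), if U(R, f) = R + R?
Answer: -3796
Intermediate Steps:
U(R, f) = 2*R
2*(-1807) - U(91, -107) = 2*(-1807) - 2*91 = -3614 - 1*182 = -3614 - 182 = -3796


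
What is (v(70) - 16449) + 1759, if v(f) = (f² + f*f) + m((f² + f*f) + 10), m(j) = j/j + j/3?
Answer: -1619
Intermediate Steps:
m(j) = 1 + j/3 (m(j) = 1 + j*(⅓) = 1 + j/3)
v(f) = 13/3 + 8*f²/3 (v(f) = (f² + f*f) + (1 + ((f² + f*f) + 10)/3) = (f² + f²) + (1 + ((f² + f²) + 10)/3) = 2*f² + (1 + (2*f² + 10)/3) = 2*f² + (1 + (10 + 2*f²)/3) = 2*f² + (1 + (10/3 + 2*f²/3)) = 2*f² + (13/3 + 2*f²/3) = 13/3 + 8*f²/3)
(v(70) - 16449) + 1759 = ((13/3 + (8/3)*70²) - 16449) + 1759 = ((13/3 + (8/3)*4900) - 16449) + 1759 = ((13/3 + 39200/3) - 16449) + 1759 = (13071 - 16449) + 1759 = -3378 + 1759 = -1619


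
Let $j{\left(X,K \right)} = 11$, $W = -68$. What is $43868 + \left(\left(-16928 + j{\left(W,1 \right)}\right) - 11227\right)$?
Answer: $15724$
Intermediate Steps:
$43868 + \left(\left(-16928 + j{\left(W,1 \right)}\right) - 11227\right) = 43868 + \left(\left(-16928 + 11\right) - 11227\right) = 43868 - 28144 = 15724$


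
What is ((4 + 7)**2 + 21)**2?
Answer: 20164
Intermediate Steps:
((4 + 7)**2 + 21)**2 = (11**2 + 21)**2 = (121 + 21)**2 = 142**2 = 20164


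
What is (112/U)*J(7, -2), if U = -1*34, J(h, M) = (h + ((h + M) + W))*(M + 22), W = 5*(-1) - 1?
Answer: -6720/17 ≈ -395.29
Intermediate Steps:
W = -6 (W = -5 - 1 = -6)
J(h, M) = (22 + M)*(-6 + M + 2*h) (J(h, M) = (h + ((h + M) - 6))*(M + 22) = (h + ((M + h) - 6))*(22 + M) = (h + (-6 + M + h))*(22 + M) = (-6 + M + 2*h)*(22 + M) = (22 + M)*(-6 + M + 2*h))
U = -34
(112/U)*J(7, -2) = (112/(-34))*(-132 + (-2)**2 + 16*(-2) + 44*7 + 2*(-2)*7) = (112*(-1/34))*(-132 + 4 - 32 + 308 - 28) = -56/17*120 = -6720/17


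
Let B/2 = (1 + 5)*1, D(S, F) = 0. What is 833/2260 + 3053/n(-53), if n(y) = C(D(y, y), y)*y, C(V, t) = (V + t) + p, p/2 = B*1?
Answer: 8180101/3473620 ≈ 2.3549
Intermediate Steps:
B = 12 (B = 2*((1 + 5)*1) = 2*(6*1) = 2*6 = 12)
p = 24 (p = 2*(12*1) = 2*12 = 24)
C(V, t) = 24 + V + t (C(V, t) = (V + t) + 24 = 24 + V + t)
n(y) = y*(24 + y) (n(y) = (24 + 0 + y)*y = (24 + y)*y = y*(24 + y))
833/2260 + 3053/n(-53) = 833/2260 + 3053/((-53*(24 - 53))) = 833*(1/2260) + 3053/((-53*(-29))) = 833/2260 + 3053/1537 = 8180101/3473620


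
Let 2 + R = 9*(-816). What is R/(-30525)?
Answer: 7346/30525 ≈ 0.24066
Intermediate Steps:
R = -7346 (R = -2 + 9*(-816) = -2 - 7344 = -7346)
R/(-30525) = -7346/(-30525) = -7346*(-1/30525) = 7346/30525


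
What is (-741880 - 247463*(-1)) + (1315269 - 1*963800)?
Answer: -142948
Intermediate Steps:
(-741880 - 247463*(-1)) + (1315269 - 1*963800) = (-741880 + 247463) + (1315269 - 963800) = -494417 + 351469 = -142948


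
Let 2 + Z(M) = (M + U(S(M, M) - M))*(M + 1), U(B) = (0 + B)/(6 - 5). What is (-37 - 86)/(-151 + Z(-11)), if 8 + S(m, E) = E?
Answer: -123/37 ≈ -3.3243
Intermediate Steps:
S(m, E) = -8 + E
U(B) = B (U(B) = B/1 = B*1 = B)
Z(M) = -2 + (1 + M)*(-8 + M) (Z(M) = -2 + (M + ((-8 + M) - M))*(M + 1) = -2 + (M - 8)*(1 + M) = -2 + (-8 + M)*(1 + M) = -2 + (1 + M)*(-8 + M))
(-37 - 86)/(-151 + Z(-11)) = (-37 - 86)/(-151 + (-10 + (-11)² - 7*(-11))) = -123/(-151 + (-10 + 121 + 77)) = -123/(-151 + 188) = -123/37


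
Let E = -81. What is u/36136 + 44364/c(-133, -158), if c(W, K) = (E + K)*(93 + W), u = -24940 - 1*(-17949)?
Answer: 192037943/43182520 ≈ 4.4471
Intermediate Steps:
u = -6991 (u = -24940 + 17949 = -6991)
c(W, K) = (-81 + K)*(93 + W)
u/36136 + 44364/c(-133, -158) = -6991/36136 + 44364/(-7533 - 81*(-133) + 93*(-158) - 158*(-133)) = -6991*1/36136 + 44364/(-7533 + 10773 - 14694 + 21014) = -6991/36136 + 44364/9560 = -6991/36136 + 44364*(1/9560) = -6991/36136 + 11091/2390 = 192037943/43182520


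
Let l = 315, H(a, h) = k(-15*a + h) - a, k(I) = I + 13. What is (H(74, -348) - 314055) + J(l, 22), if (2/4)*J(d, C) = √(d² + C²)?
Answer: -315574 + 2*√99709 ≈ -3.1494e+5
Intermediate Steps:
k(I) = 13 + I
H(a, h) = 13 + h - 16*a (H(a, h) = (13 + (-15*a + h)) - a = (13 + (h - 15*a)) - a = (13 + h - 15*a) - a = 13 + h - 16*a)
J(d, C) = 2*√(C² + d²) (J(d, C) = 2*√(d² + C²) = 2*√(C² + d²))
(H(74, -348) - 314055) + J(l, 22) = ((13 - 348 - 16*74) - 314055) + 2*√(22² + 315²) = ((13 - 348 - 1184) - 314055) + 2*√(484 + 99225) = (-1519 - 314055) + 2*√99709 = -315574 + 2*√99709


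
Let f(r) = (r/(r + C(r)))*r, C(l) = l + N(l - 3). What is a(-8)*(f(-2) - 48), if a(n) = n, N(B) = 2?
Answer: 400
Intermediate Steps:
C(l) = 2 + l (C(l) = l + 2 = 2 + l)
f(r) = r²/(2 + 2*r) (f(r) = (r/(r + (2 + r)))*r = (r/(2 + 2*r))*r = r²/(2 + 2*r))
a(-8)*(f(-2) - 48) = -8*((½)*(-2)²/(1 - 2) - 48) = -8*((½)*4/(-1) - 48) = -8*((½)*4*(-1) - 48) = -8*(-2 - 48) = -8*(-50) = 400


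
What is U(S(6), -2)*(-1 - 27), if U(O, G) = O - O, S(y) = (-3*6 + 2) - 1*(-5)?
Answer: 0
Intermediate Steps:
S(y) = -11 (S(y) = (-18 + 2) + 5 = -16 + 5 = -11)
U(O, G) = 0
U(S(6), -2)*(-1 - 27) = 0*(-1 - 27) = 0*(-28) = 0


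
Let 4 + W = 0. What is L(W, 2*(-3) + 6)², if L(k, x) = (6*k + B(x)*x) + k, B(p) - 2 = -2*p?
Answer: 784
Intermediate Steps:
B(p) = 2 - 2*p
W = -4 (W = -4 + 0 = -4)
L(k, x) = 7*k + x*(2 - 2*x) (L(k, x) = (6*k + (2 - 2*x)*x) + k = (6*k + x*(2 - 2*x)) + k = 7*k + x*(2 - 2*x))
L(W, 2*(-3) + 6)² = (7*(-4) - 2*(2*(-3) + 6)*(-1 + (2*(-3) + 6)))² = (-28 - 2*(-6 + 6)*(-1 + (-6 + 6)))² = (-28 - 2*0*(-1 + 0))² = (-28 - 2*0*(-1))² = (-28 + 0)² = (-28)² = 784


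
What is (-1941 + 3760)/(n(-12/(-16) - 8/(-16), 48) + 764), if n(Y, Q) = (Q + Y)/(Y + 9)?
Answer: 74579/31521 ≈ 2.3660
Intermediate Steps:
n(Y, Q) = (Q + Y)/(9 + Y)
(-1941 + 3760)/(n(-12/(-16) - 8/(-16), 48) + 764) = (-1941 + 3760)/((48 + (-12/(-16) - 8/(-16)))/(9 + (-12/(-16) - 8/(-16))) + 764) = 1819/((48 + (-12*(-1/16) - 8*(-1/16)))/(9 + (-12*(-1/16) - 8*(-1/16))) + 764) = 1819/((48 + (¾ + ½))/(9 + (¾ + ½)) + 764) = 1819/((48 + 5/4)/(9 + 5/4) + 764) = 1819/((197/4)/(41/4) + 764) = 1819/((4/41)*(197/4) + 764) = 1819/(197/41 + 764) = 1819/(31521/41) = 1819*(41/31521) = 74579/31521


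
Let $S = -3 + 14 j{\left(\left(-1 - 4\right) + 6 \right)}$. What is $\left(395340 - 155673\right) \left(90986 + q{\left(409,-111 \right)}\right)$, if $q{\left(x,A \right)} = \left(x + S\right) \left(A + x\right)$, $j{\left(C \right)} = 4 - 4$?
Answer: $50803172658$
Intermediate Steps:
$j{\left(C \right)} = 0$
$S = -3$ ($S = -3 + 14 \cdot 0 = -3 + 0 = -3$)
$q{\left(x,A \right)} = \left(-3 + x\right) \left(A + x\right)$ ($q{\left(x,A \right)} = \left(x - 3\right) \left(A + x\right) = \left(-3 + x\right) \left(A + x\right)$)
$\left(395340 - 155673\right) \left(90986 + q{\left(409,-111 \right)}\right) = \left(395340 - 155673\right) \left(90986 - \left(46293 - 167281\right)\right) = 239667 \left(90986 + \left(167281 + 333 - 1227 - 45399\right)\right) = 239667 \left(90986 + 120988\right) = 239667 \cdot 211974 = 50803172658$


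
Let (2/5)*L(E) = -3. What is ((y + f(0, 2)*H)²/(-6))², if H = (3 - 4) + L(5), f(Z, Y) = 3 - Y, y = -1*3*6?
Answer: 7890481/576 ≈ 13699.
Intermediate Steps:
L(E) = -15/2 (L(E) = (5/2)*(-3) = -15/2)
y = -18 (y = -3*6 = -18)
H = -17/2 (H = (3 - 4) - 15/2 = -1 - 15/2 = -17/2 ≈ -8.5000)
((y + f(0, 2)*H)²/(-6))² = ((-18 + (3 - 1*2)*(-17/2))²/(-6))² = ((-18 + (3 - 2)*(-17/2))²*(-⅙))² = ((-18 + 1*(-17/2))²*(-⅙))² = ((-18 - 17/2)²*(-⅙))² = ((-53/2)²*(-⅙))² = ((2809/4)*(-⅙))² = (-2809/24)² = 7890481/576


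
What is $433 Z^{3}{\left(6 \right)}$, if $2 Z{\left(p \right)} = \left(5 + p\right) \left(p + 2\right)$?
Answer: $36884672$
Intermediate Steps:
$Z{\left(p \right)} = \frac{\left(2 + p\right) \left(5 + p\right)}{2}$ ($Z{\left(p \right)} = \frac{\left(5 + p\right) \left(p + 2\right)}{2} = \frac{\left(5 + p\right) \left(2 + p\right)}{2} = \frac{\left(2 + p\right) \left(5 + p\right)}{2}$)
$433 Z^{3}{\left(6 \right)} = 433 \left(5 + \frac{6^{2}}{2} + \frac{7}{2} \cdot 6\right)^{3} = 433 \left(5 + \frac{1}{2} \cdot 36 + 21\right)^{3} = 433 \left(5 + 18 + 21\right)^{3} = 433 \cdot 44^{3} = 433 \cdot 85184 = 36884672$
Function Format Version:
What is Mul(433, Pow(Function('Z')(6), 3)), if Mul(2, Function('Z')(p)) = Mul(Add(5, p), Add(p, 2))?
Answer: 36884672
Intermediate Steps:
Function('Z')(p) = Mul(Rational(1, 2), Add(2, p), Add(5, p)) (Function('Z')(p) = Mul(Rational(1, 2), Mul(Add(5, p), Add(p, 2))) = Mul(Rational(1, 2), Mul(Add(5, p), Add(2, p))) = Mul(Rational(1, 2), Mul(Add(2, p), Add(5, p))) = Mul(Rational(1, 2), Add(2, p), Add(5, p)))
Mul(433, Pow(Function('Z')(6), 3)) = Mul(433, Pow(Add(5, Mul(Rational(1, 2), Pow(6, 2)), Mul(Rational(7, 2), 6)), 3)) = Mul(433, Pow(Add(5, Mul(Rational(1, 2), 36), 21), 3)) = Mul(433, Pow(Add(5, 18, 21), 3)) = Mul(433, Pow(44, 3)) = Mul(433, 85184) = 36884672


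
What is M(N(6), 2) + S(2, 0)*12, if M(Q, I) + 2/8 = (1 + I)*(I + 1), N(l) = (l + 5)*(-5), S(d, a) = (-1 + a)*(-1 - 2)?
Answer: 179/4 ≈ 44.750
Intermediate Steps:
S(d, a) = 3 - 3*a (S(d, a) = (-1 + a)*(-3) = 3 - 3*a)
N(l) = -25 - 5*l (N(l) = (5 + l)*(-5) = -25 - 5*l)
M(Q, I) = -1/4 + (1 + I)**2 (M(Q, I) = -1/4 + (1 + I)*(I + 1) = -1/4 + (1 + I)*(1 + I) = -1/4 + (1 + I)**2)
M(N(6), 2) + S(2, 0)*12 = (-1/4 + (1 + 2)**2) + (3 - 3*0)*12 = (-1/4 + 3**2) + (3 + 0)*12 = (-1/4 + 9) + 3*12 = 35/4 + 36 = 179/4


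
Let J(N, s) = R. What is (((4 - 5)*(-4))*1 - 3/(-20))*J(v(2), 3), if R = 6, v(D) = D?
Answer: 249/10 ≈ 24.900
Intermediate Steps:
J(N, s) = 6
(((4 - 5)*(-4))*1 - 3/(-20))*J(v(2), 3) = (((4 - 5)*(-4))*1 - 3/(-20))*6 = (-1*(-4)*1 - 3*(-1/20))*6 = (4*1 + 3/20)*6 = (4 + 3/20)*6 = (83/20)*6 = 249/10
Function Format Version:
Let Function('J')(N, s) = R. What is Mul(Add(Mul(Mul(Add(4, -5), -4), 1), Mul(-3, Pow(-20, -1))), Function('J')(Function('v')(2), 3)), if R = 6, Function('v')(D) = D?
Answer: Rational(249, 10) ≈ 24.900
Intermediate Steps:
Function('J')(N, s) = 6
Mul(Add(Mul(Mul(Add(4, -5), -4), 1), Mul(-3, Pow(-20, -1))), Function('J')(Function('v')(2), 3)) = Mul(Add(Mul(Mul(Add(4, -5), -4), 1), Mul(-3, Pow(-20, -1))), 6) = Mul(Add(Mul(Mul(-1, -4), 1), Mul(-3, Rational(-1, 20))), 6) = Mul(Add(Mul(4, 1), Rational(3, 20)), 6) = Mul(Add(4, Rational(3, 20)), 6) = Mul(Rational(83, 20), 6) = Rational(249, 10)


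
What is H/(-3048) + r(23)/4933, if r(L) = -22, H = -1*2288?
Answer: 1402456/1879473 ≈ 0.74620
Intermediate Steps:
H = -2288
H/(-3048) + r(23)/4933 = -2288/(-3048) - 22/4933 = -2288*(-1/3048) - 22*1/4933 = 286/381 - 22/4933 = 1402456/1879473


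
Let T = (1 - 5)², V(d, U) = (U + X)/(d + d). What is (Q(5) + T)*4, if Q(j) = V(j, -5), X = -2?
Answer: 306/5 ≈ 61.200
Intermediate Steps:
V(d, U) = (-2 + U)/(2*d) (V(d, U) = (U - 2)/(d + d) = (-2 + U)/((2*d)) = (-2 + U)*(1/(2*d)) = (-2 + U)/(2*d))
Q(j) = -7/(2*j) (Q(j) = (-2 - 5)/(2*j) = (½)*(-7)/j = -7/(2*j))
T = 16 (T = (-4)² = 16)
(Q(5) + T)*4 = (-7/2/5 + 16)*4 = (-7/2*⅕ + 16)*4 = (-7/10 + 16)*4 = (153/10)*4 = 306/5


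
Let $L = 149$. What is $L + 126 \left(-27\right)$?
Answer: $-3253$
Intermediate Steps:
$L + 126 \left(-27\right) = 149 + 126 \left(-27\right) = 149 - 3402 = -3253$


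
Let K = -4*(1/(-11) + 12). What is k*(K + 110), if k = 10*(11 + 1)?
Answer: 82320/11 ≈ 7483.6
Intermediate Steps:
K = -524/11 (K = -4*(-1/11 + 12) = -4*131/11 = -524/11 ≈ -47.636)
k = 120 (k = 10*12 = 120)
k*(K + 110) = 120*(-524/11 + 110) = 120*(686/11) = 82320/11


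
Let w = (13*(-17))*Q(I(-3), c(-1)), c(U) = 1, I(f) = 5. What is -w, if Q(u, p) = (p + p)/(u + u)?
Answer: 221/5 ≈ 44.200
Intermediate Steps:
Q(u, p) = p/u (Q(u, p) = (2*p)/((2*u)) = (2*p)*(1/(2*u)) = p/u)
w = -221/5 (w = (13*(-17))*(1/5) = -221/5 ≈ -44.200)
-w = -1*(-221/5) = 221/5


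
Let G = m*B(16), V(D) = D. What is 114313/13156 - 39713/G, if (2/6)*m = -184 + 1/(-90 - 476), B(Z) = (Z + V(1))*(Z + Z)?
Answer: 2465610330671/279506850480 ≈ 8.8213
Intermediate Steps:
B(Z) = 2*Z*(1 + Z) (B(Z) = (Z + 1)*(Z + Z) = (1 + Z)*(2*Z) = 2*Z*(1 + Z))
m = -312435/566 (m = 3*(-184 + 1/(-90 - 476)) = 3*(-184 + 1/(-566)) = 3*(-184 - 1/566) = 3*(-104145/566) = -312435/566 ≈ -552.00)
G = -84982320/283 (G = -312435*16*(1 + 16)/283 = -312435*16*17/283 = -312435/566*544 = -84982320/283 ≈ -3.0029e+5)
114313/13156 - 39713/G = 114313/13156 - 39713/(-84982320/283) = 114313*(1/13156) - 39713*(-283/84982320) = 114313/13156 + 11238779/84982320 = 2465610330671/279506850480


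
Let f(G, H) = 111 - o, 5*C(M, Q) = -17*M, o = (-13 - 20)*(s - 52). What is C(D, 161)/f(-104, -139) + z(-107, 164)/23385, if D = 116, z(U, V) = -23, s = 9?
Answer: 51072/169931 ≈ 0.30055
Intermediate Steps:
o = 1419 (o = (-13 - 20)*(9 - 52) = -33*(-43) = 1419)
C(M, Q) = -17*M/5 (C(M, Q) = (-17*M)/5 = -17*M/5)
f(G, H) = -1308 (f(G, H) = 111 - 1*1419 = 111 - 1419 = -1308)
C(D, 161)/f(-104, -139) + z(-107, 164)/23385 = -17/5*116/(-1308) - 23/23385 = -1972/5*(-1/1308) - 23*1/23385 = 493/1635 - 23/23385 = 51072/169931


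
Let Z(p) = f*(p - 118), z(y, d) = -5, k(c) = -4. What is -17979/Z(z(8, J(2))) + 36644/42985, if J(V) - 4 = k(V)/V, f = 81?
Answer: 379303829/142753185 ≈ 2.6571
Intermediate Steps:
J(V) = 4 - 4/V
Z(p) = -9558 + 81*p (Z(p) = 81*(p - 118) = 81*(-118 + p) = -9558 + 81*p)
-17979/Z(z(8, J(2))) + 36644/42985 = -17979/(-9558 + 81*(-5)) + 36644/42985 = -17979/(-9558 - 405) + 36644*(1/42985) = -17979/(-9963) + 36644/42985 = -17979*(-1/9963) + 36644/42985 = 5993/3321 + 36644/42985 = 379303829/142753185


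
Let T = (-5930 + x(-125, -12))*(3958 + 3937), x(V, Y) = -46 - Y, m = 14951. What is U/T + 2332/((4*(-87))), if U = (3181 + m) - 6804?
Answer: -2287666273/341371905 ≈ -6.7014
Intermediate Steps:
U = 11328 (U = (3181 + 14951) - 6804 = 18132 - 6804 = 11328)
T = -47085780 (T = (-5930 + (-46 - 1*(-12)))*(3958 + 3937) = (-5930 + (-46 + 12))*7895 = (-5930 - 34)*7895 = -5964*7895 = -47085780)
U/T + 2332/((4*(-87))) = 11328/(-47085780) + 2332/((4*(-87))) = 11328*(-1/47085780) + 2332/(-348) = -944/3923815 + 2332*(-1/348) = -944/3923815 - 583/87 = -2287666273/341371905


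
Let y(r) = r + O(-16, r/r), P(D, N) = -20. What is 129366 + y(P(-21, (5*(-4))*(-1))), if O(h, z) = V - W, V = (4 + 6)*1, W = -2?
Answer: 129358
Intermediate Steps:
V = 10 (V = 10*1 = 10)
O(h, z) = 12 (O(h, z) = 10 - 1*(-2) = 10 + 2 = 12)
y(r) = 12 + r (y(r) = r + 12 = 12 + r)
129366 + y(P(-21, (5*(-4))*(-1))) = 129366 + (12 - 20) = 129366 - 8 = 129358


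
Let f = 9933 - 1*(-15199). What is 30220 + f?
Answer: 55352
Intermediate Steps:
f = 25132 (f = 9933 + 15199 = 25132)
30220 + f = 30220 + 25132 = 55352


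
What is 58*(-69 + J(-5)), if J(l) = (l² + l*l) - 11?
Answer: -1740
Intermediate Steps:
J(l) = -11 + 2*l² (J(l) = (l² + l²) - 11 = 2*l² - 11 = -11 + 2*l²)
58*(-69 + J(-5)) = 58*(-69 + (-11 + 2*(-5)²)) = 58*(-69 + (-11 + 2*25)) = 58*(-69 + (-11 + 50)) = 58*(-69 + 39) = 58*(-30) = -1740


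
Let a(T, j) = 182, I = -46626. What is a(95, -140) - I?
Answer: 46808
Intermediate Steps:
a(95, -140) - I = 182 - 1*(-46626) = 182 + 46626 = 46808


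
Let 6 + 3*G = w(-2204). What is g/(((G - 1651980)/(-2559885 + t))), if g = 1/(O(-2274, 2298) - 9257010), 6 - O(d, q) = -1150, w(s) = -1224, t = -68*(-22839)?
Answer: -1006833/15294280591060 ≈ -6.5831e-8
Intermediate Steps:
t = 1553052
O(d, q) = 1156 (O(d, q) = 6 - 1*(-1150) = 6 + 1150 = 1156)
G = -410 (G = -2 + (⅓)*(-1224) = -2 - 408 = -410)
g = -1/9255854 (g = 1/(1156 - 9257010) = 1/(-9255854) = -1/9255854 ≈ -1.0804e-7)
g/(((G - 1651980)/(-2559885 + t))) = -(-2559885 + 1553052)/(-410 - 1651980)/9255854 = -1/(9255854*((-1652390/(-1006833)))) = -1/(9255854*((-1652390*(-1/1006833)))) = -1/(9255854*1652390/1006833) = -1/9255854*1006833/1652390 = -1006833/15294280591060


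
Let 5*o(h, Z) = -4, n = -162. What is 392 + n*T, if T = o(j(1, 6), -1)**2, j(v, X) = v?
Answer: 7208/25 ≈ 288.32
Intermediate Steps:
o(h, Z) = -4/5 (o(h, Z) = (1/5)*(-4) = -4/5)
T = 16/25 (T = (-4/5)**2 = 16/25 ≈ 0.64000)
392 + n*T = 392 - 162*16/25 = 392 - 2592/25 = 7208/25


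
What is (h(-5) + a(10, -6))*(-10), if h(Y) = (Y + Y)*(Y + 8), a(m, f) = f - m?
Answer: 460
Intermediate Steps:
h(Y) = 2*Y*(8 + Y) (h(Y) = (2*Y)*(8 + Y) = 2*Y*(8 + Y))
(h(-5) + a(10, -6))*(-10) = (2*(-5)*(8 - 5) + (-6 - 1*10))*(-10) = (2*(-5)*3 + (-6 - 10))*(-10) = (-30 - 16)*(-10) = -46*(-10) = 460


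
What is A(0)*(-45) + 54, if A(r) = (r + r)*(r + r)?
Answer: 54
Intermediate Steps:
A(r) = 4*r² (A(r) = (2*r)*(2*r) = 4*r²)
A(0)*(-45) + 54 = (4*0²)*(-45) + 54 = (4*0)*(-45) + 54 = 0*(-45) + 54 = 0 + 54 = 54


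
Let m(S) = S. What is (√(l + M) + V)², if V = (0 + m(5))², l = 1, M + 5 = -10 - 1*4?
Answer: 607 + 150*I*√2 ≈ 607.0 + 212.13*I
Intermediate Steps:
M = -19 (M = -5 + (-10 - 1*4) = -5 + (-10 - 4) = -5 - 14 = -19)
V = 25 (V = (0 + 5)² = 5² = 25)
(√(l + M) + V)² = (√(1 - 19) + 25)² = (√(-18) + 25)² = (3*I*√2 + 25)² = (25 + 3*I*√2)²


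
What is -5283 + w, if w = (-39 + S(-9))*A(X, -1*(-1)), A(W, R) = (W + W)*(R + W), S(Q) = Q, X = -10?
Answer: -13923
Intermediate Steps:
A(W, R) = 2*W*(R + W) (A(W, R) = (2*W)*(R + W) = 2*W*(R + W))
w = -8640 (w = (-39 - 9)*(2*(-10)*(-1*(-1) - 10)) = -96*(-10)*(1 - 10) = -96*(-10)*(-9) = -48*180 = -8640)
-5283 + w = -5283 - 8640 = -13923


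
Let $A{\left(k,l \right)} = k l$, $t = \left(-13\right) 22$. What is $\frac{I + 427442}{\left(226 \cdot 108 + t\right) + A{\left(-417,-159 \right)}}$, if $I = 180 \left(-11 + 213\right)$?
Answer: $\frac{463802}{90425} \approx 5.1291$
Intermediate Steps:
$t = -286$
$I = 36360$ ($I = 180 \cdot 202 = 36360$)
$\frac{I + 427442}{\left(226 \cdot 108 + t\right) + A{\left(-417,-159 \right)}} = \frac{36360 + 427442}{\left(226 \cdot 108 - 286\right) - -66303} = \frac{463802}{\left(24408 - 286\right) + 66303} = \frac{463802}{24122 + 66303} = \frac{463802}{90425}$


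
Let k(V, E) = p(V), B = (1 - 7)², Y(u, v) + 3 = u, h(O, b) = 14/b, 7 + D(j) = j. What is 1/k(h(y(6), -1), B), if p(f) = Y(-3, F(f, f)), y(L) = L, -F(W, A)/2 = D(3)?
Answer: -⅙ ≈ -0.16667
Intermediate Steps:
D(j) = -7 + j
F(W, A) = 8 (F(W, A) = -2*(-7 + 3) = -2*(-4) = 8)
Y(u, v) = -3 + u
p(f) = -6 (p(f) = -3 - 3 = -6)
B = 36 (B = (-6)² = 36)
k(V, E) = -6
1/k(h(y(6), -1), B) = 1/(-6) = -⅙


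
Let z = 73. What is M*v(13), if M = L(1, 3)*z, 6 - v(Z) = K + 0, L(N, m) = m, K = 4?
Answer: 438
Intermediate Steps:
v(Z) = 2 (v(Z) = 6 - (4 + 0) = 6 - 1*4 = 6 - 4 = 2)
M = 219 (M = 3*73 = 219)
M*v(13) = 219*2 = 438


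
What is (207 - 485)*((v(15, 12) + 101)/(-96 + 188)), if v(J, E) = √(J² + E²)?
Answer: -14039/46 - 417*√41/46 ≈ -363.24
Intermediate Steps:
v(J, E) = √(E² + J²)
(207 - 485)*((v(15, 12) + 101)/(-96 + 188)) = (207 - 485)*((√(12² + 15²) + 101)/(-96 + 188)) = -278*(√(144 + 225) + 101)/92 = -278*(√369 + 101)/92 = -278*(3*√41 + 101)/92 = -278*(101 + 3*√41)/92 = -278*(101/92 + 3*√41/92) = -14039/46 - 417*√41/46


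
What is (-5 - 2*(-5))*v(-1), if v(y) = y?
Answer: -5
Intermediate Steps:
(-5 - 2*(-5))*v(-1) = (-5 - 2*(-5))*(-1) = (-5 + 10)*(-1) = 5*(-1) = -5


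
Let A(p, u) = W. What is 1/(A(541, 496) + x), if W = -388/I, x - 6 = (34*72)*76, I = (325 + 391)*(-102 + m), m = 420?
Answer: 56922/10590565691 ≈ 5.3748e-6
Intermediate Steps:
I = 227688 (I = (325 + 391)*(-102 + 420) = 716*318 = 227688)
x = 186054 (x = 6 + (34*72)*76 = 6 + 2448*76 = 6 + 186048 = 186054)
W = -97/56922 (W = -388/227688 = -388*1/227688 = -97/56922 ≈ -0.0017041)
A(p, u) = -97/56922
1/(A(541, 496) + x) = 1/(-97/56922 + 186054) = 1/(10590565691/56922) = 56922/10590565691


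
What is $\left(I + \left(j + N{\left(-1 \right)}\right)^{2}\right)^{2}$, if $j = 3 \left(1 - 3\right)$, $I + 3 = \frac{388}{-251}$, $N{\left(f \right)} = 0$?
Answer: $\frac{62331025}{63001} \approx 989.37$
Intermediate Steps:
$I = - \frac{1141}{251}$ ($I = -3 + \frac{388}{-251} = -3 + 388 \left(- \frac{1}{251}\right) = -3 - \frac{388}{251} = - \frac{1141}{251} \approx -4.5458$)
$j = -6$ ($j = 3 \left(-2\right) = -6$)
$\left(I + \left(j + N{\left(-1 \right)}\right)^{2}\right)^{2} = \left(- \frac{1141}{251} + \left(-6 + 0\right)^{2}\right)^{2} = \left(- \frac{1141}{251} + \left(-6\right)^{2}\right)^{2} = \left(- \frac{1141}{251} + 36\right)^{2} = \left(\frac{7895}{251}\right)^{2} = \frac{62331025}{63001}$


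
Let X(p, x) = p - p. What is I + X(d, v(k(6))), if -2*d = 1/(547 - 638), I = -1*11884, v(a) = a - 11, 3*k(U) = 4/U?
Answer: -11884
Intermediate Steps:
k(U) = 4/(3*U) (k(U) = (4/U)/3 = 4/(3*U))
v(a) = -11 + a
I = -11884
d = 1/182 (d = -1/(2*(547 - 638)) = -1/2/(-91) = -1/2*(-1/91) = 1/182 ≈ 0.0054945)
X(p, x) = 0
I + X(d, v(k(6))) = -11884 + 0 = -11884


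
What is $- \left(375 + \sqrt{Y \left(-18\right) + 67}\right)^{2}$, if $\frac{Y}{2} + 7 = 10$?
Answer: $- \left(375 + i \sqrt{41}\right)^{2} \approx -1.4058 \cdot 10^{5} - 4802.3 i$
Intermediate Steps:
$Y = 6$ ($Y = -14 + 2 \cdot 10 = -14 + 20 = 6$)
$- \left(375 + \sqrt{Y \left(-18\right) + 67}\right)^{2} = - \left(375 + \sqrt{6 \left(-18\right) + 67}\right)^{2} = - \left(375 + \sqrt{-108 + 67}\right)^{2} = - \left(375 + \sqrt{-41}\right)^{2} = - \left(375 + i \sqrt{41}\right)^{2}$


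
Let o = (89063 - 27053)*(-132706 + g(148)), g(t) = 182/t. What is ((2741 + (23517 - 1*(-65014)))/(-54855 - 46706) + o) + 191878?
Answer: -30921947019096583/3757757 ≈ -8.2288e+9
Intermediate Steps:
o = -304473843765/37 (o = (89063 - 27053)*(-132706 + 182/148) = 62010*(-132706 + 182*(1/148)) = 62010*(-132706 + 91/74) = 62010*(-9820153/74) = -304473843765/37 ≈ -8.2290e+9)
((2741 + (23517 - 1*(-65014)))/(-54855 - 46706) + o) + 191878 = ((2741 + (23517 - 1*(-65014)))/(-54855 - 46706) - 304473843765/37) + 191878 = ((2741 + (23517 + 65014))/(-101561) - 304473843765/37) + 191878 = ((2741 + 88531)*(-1/101561) - 304473843765/37) + 191878 = (91272*(-1/101561) - 304473843765/37) + 191878 = (-91272/101561 - 304473843765/37) + 191878 = -30922668049994229/3757757 + 191878 = -30921947019096583/3757757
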